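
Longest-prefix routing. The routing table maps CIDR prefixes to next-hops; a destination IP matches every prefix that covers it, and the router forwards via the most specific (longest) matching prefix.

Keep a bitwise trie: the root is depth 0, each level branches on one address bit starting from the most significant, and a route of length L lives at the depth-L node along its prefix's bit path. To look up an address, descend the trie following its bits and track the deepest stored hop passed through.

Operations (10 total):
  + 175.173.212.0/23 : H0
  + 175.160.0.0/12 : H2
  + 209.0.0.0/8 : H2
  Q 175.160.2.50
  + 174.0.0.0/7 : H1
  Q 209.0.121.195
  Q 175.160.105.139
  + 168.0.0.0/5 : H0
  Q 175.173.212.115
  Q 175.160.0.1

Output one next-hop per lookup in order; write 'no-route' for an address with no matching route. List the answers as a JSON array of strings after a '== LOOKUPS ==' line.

Process each operation:
  add 175.173.212.0/23 -> H0 at depth 23
  add 175.160.0.0/12 -> H2 at depth 12
  add 209.0.0.0/8 -> H2 at depth 8
  ? 175.160.2.50  path d0:-→d1:-→d2:-→d3:-→d4:-→d5:-→d6:-→d7:-→d8:-→d9:-→d10:-→d11:-→d12:H2  best=H2
  add 174.0.0.0/7 -> H1 at depth 7
  ? 209.0.121.195  path d0:-→d1:-→d2:-→d3:-→d4:-→d5:-→d6:-→d7:-→d8:H2  best=H2
  ? 175.160.105.139  path d0:-→d1:-→d2:-→d3:-→d4:-→d5:-→d6:-→d7:H1→d8:-→d9:-→d10:-→d11:-→d12:H2  best=H2
  add 168.0.0.0/5 -> H0 at depth 5
  ? 175.173.212.115  path d0:-→d1:-→d2:-→d3:-→d4:-→d5:H0→d6:-→d7:H1→d8:-→d9:-→d10:-→d11:-→d12:H2→d13:-→d14:-→d15:-→d16:-→d17:-→d18:-→d19:-→d20:-→d21:-→d22:-→d23:H0  best=H0
  ? 175.160.0.1  path d0:-→d1:-→d2:-→d3:-→d4:-→d5:H0→d6:-→d7:H1→d8:-→d9:-→d10:-→d11:-→d12:H2  best=H2

== LOOKUPS ==
["H2","H2","H2","H0","H2"]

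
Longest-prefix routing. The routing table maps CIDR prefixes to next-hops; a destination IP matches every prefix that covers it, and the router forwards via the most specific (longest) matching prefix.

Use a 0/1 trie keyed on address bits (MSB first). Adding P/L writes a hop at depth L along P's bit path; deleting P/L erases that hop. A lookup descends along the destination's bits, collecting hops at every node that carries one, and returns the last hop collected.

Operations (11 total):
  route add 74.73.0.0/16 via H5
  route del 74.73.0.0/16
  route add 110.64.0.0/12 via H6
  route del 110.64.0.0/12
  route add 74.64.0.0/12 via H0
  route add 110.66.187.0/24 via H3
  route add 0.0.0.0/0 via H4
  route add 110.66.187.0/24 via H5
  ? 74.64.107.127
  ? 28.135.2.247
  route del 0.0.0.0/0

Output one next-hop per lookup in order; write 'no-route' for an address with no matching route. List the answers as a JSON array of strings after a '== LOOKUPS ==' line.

Process each operation:
  add 74.73.0.0/16 -> H5 at depth 16
  del 74.73.0.0/16 (clear depth 16)
  add 110.64.0.0/12 -> H6 at depth 12
  del 110.64.0.0/12 (clear depth 12)
  add 74.64.0.0/12 -> H0 at depth 12
  add 110.66.187.0/24 -> H3 at depth 24
  add 0.0.0.0/0 -> H4 at depth 0
  add 110.66.187.0/24 -> H5 at depth 24
  ? 74.64.107.127  path d0:H4→d1:-→d2:-→d3:-→d4:-→d5:-→d6:-→d7:-→d8:-→d9:-→d10:-→d11:-→d12:H0  best=H0
  ? 28.135.2.247  path d0:H4→d1:-  best=H4
  del 0.0.0.0/0 (clear depth 0)

== LOOKUPS ==
["H0","H4"]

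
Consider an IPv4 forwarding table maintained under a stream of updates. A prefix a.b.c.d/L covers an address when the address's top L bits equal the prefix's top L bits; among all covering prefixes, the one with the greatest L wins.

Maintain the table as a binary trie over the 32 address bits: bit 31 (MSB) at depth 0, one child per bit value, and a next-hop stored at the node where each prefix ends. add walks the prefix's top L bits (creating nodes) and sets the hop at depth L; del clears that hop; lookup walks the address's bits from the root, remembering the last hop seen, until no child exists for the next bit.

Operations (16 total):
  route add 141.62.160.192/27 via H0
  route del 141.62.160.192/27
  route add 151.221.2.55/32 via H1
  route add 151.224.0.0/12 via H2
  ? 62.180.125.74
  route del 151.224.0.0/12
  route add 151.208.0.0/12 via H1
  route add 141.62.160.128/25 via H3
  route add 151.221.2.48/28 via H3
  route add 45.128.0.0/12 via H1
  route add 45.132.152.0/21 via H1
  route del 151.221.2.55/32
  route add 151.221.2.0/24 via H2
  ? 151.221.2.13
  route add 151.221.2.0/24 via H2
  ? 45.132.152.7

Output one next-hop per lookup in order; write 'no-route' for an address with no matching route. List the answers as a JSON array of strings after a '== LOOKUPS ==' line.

Process each operation:
  add 141.62.160.192/27 -> H0 at depth 27
  del 141.62.160.192/27 (clear depth 27)
  add 151.221.2.55/32 -> H1 at depth 32
  add 151.224.0.0/12 -> H2 at depth 12
  Q 62.180.125.74: descend ε ; hops seen [∅] ; pick no-route
  del 151.224.0.0/12 (clear depth 12)
  add 151.208.0.0/12 -> H1 at depth 12
  add 141.62.160.128/25 -> H3 at depth 25
  add 151.221.2.48/28 -> H3 at depth 28
  add 45.128.0.0/12 -> H1 at depth 12
  add 45.132.152.0/21 -> H1 at depth 21
  del 151.221.2.55/32 (clear depth 32)
  add 151.221.2.0/24 -> H2 at depth 24
  Q 151.221.2.13: descend 10010111110111010000001000 ; hops seen [H1,H2] ; pick H2
  add 151.221.2.0/24 -> H2 at depth 24
  Q 45.132.152.7: descend 001011011000010010011 ; hops seen [H1,H1] ; pick H1

== LOOKUPS ==
["no-route","H2","H1"]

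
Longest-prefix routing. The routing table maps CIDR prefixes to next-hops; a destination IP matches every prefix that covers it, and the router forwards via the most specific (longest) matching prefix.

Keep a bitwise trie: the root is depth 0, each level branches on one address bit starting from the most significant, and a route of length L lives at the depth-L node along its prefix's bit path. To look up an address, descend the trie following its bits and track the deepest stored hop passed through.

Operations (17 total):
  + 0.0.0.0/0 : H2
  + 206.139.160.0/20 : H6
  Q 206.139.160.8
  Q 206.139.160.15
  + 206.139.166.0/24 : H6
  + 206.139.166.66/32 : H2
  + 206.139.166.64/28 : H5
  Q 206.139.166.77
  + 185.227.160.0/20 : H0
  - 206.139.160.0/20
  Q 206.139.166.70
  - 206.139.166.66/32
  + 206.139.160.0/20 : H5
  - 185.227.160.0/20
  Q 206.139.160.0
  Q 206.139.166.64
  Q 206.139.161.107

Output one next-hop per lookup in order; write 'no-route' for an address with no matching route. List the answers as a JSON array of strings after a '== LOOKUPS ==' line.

Apply in order:
  + 0.0.0.0/0 (H2) depth=0
  + 206.139.160.0/20 (H6) depth=20
  Q 206.139.160.8: descend 11001110100010111010 ; hops seen [H2,H6] ; pick H6
  Q 206.139.160.15: descend 11001110100010111010 ; hops seen [H2,H6] ; pick H6
  + 206.139.166.0/24 (H6) depth=24
  + 206.139.166.66/32 (H2) depth=32
  + 206.139.166.64/28 (H5) depth=28
  Q 206.139.166.77: descend 1100111010001011101001100100 ; hops seen [H2,H6,H6,H5] ; pick H5
  + 185.227.160.0/20 (H0) depth=20
  - 206.139.160.0/20 clear@20
  Q 206.139.166.70: descend 11001110100010111010011001000 ; hops seen [H2,H6,H5] ; pick H5
  - 206.139.166.66/32 clear@32
  + 206.139.160.0/20 (H5) depth=20
  - 185.227.160.0/20 clear@20
  Q 206.139.160.0: descend 110011101000101110100 ; hops seen [H2,H5] ; pick H5
  Q 206.139.166.64: descend 110011101000101110100110010000 ; hops seen [H2,H5,H6,H5] ; pick H5
  Q 206.139.161.107: descend 110011101000101110100 ; hops seen [H2,H5] ; pick H5

== LOOKUPS ==
["H6","H6","H5","H5","H5","H5","H5"]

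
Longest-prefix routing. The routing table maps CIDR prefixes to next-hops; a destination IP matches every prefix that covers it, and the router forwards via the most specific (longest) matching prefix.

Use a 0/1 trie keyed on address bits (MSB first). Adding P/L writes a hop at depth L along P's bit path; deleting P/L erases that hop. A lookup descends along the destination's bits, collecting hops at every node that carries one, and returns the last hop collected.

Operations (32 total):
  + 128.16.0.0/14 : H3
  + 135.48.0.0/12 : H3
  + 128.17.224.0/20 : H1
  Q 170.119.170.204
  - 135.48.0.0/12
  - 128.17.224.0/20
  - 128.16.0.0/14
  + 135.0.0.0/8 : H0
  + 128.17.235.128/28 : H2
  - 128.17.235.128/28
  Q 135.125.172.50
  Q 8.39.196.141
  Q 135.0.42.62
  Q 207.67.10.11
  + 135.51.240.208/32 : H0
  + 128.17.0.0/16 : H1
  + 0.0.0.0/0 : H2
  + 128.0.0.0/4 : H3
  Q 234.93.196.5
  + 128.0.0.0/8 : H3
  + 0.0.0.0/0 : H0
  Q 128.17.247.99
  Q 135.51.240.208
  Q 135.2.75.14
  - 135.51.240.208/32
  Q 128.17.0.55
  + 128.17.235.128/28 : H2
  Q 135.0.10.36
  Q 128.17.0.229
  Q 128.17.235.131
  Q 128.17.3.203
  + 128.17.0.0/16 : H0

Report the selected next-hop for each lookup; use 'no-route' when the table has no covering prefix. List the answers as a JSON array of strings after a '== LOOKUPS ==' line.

Process each operation:
  + 128.16.0.0/14 (H3) depth=14
  + 135.48.0.0/12 (H3) depth=12
  + 128.17.224.0/20 (H1) depth=20
  lookup 170.119.170.204: bits 10 walk d0:-→d1:-→d2:- -> no-route
  - 135.48.0.0/12 clear@12
  - 128.17.224.0/20 clear@20
  - 128.16.0.0/14 clear@14
  + 135.0.0.0/8 (H0) depth=8
  + 128.17.235.128/28 (H2) depth=28
  - 128.17.235.128/28 clear@28
  lookup 135.125.172.50: bits 100001110 walk d0:-→d1:-→d2:-→d3:-→d4:-→d5:-→d6:-→d7:-→d8:H0→d9:- -> H0
  lookup 8.39.196.141: bits ε walk d0:- -> no-route
  lookup 135.0.42.62: bits 1000011100 walk d0:-→d1:-→d2:-→d3:-→d4:-→d5:-→d6:-→d7:-→d8:H0→d9:-→d10:- -> H0
  lookup 207.67.10.11: bits 1 walk d0:-→d1:- -> no-route
  + 135.51.240.208/32 (H0) depth=32
  + 128.17.0.0/16 (H1) depth=16
  + 0.0.0.0/0 (H2) depth=0
  + 128.0.0.0/4 (H3) depth=4
  lookup 234.93.196.5: bits 1 walk d0:H2→d1:- -> H2
  + 128.0.0.0/8 (H3) depth=8
  + 0.0.0.0/0 (H0) depth=0
  lookup 128.17.247.99: bits 1000000000010001111 walk d0:H0→d1:-→d2:-→d3:-→d4:H3→d5:-→d6:-→d7:-→d8:H3→d9:-→d10:-→d11:-→d12:-→d13:-→d14:-→d15:-→d16:H1→d17:-→d18:-→d19:- -> H1
  lookup 135.51.240.208: bits 10000111001100111111000011010000 walk d0:H0→d1:-→d2:-→d3:-→d4:H3→d5:-→d6:-→d7:-→d8:H0→d9:-→d10:-→d11:-→d12:-→d13:-→d14:-→d15:-→d16:-→d17:-→d18:-→d19:-→d20:-→d21:-→d22:-→d23:-→d24:-→d25:-→d26:-→d27:-→d28:-→d29:-→d30:-→d31:-→d32:H0 -> H0
  lookup 135.2.75.14: bits 1000011100 walk d0:H0→d1:-→d2:-→d3:-→d4:H3→d5:-→d6:-→d7:-→d8:H0→d9:-→d10:- -> H0
  - 135.51.240.208/32 clear@32
  lookup 128.17.0.55: bits 1000000000010001 walk d0:H0→d1:-→d2:-→d3:-→d4:H3→d5:-→d6:-→d7:-→d8:H3→d9:-→d10:-→d11:-→d12:-→d13:-→d14:-→d15:-→d16:H1 -> H1
  + 128.17.235.128/28 (H2) depth=28
  lookup 135.0.10.36: bits 1000011100 walk d0:H0→d1:-→d2:-→d3:-→d4:H3→d5:-→d6:-→d7:-→d8:H0→d9:-→d10:- -> H0
  lookup 128.17.0.229: bits 1000000000010001 walk d0:H0→d1:-→d2:-→d3:-→d4:H3→d5:-→d6:-→d7:-→d8:H3→d9:-→d10:-→d11:-→d12:-→d13:-→d14:-→d15:-→d16:H1 -> H1
  lookup 128.17.235.131: bits 1000000000010001111010111000 walk d0:H0→d1:-→d2:-→d3:-→d4:H3→d5:-→d6:-→d7:-→d8:H3→d9:-→d10:-→d11:-→d12:-→d13:-→d14:-→d15:-→d16:H1→d17:-→d18:-→d19:-→d20:-→d21:-→d22:-→d23:-→d24:-→d25:-→d26:-→d27:-→d28:H2 -> H2
  lookup 128.17.3.203: bits 1000000000010001 walk d0:H0→d1:-→d2:-→d3:-→d4:H3→d5:-→d6:-→d7:-→d8:H3→d9:-→d10:-→d11:-→d12:-→d13:-→d14:-→d15:-→d16:H1 -> H1
  + 128.17.0.0/16 (H0) depth=16

== LOOKUPS ==
["no-route","H0","no-route","H0","no-route","H2","H1","H0","H0","H1","H0","H1","H2","H1"]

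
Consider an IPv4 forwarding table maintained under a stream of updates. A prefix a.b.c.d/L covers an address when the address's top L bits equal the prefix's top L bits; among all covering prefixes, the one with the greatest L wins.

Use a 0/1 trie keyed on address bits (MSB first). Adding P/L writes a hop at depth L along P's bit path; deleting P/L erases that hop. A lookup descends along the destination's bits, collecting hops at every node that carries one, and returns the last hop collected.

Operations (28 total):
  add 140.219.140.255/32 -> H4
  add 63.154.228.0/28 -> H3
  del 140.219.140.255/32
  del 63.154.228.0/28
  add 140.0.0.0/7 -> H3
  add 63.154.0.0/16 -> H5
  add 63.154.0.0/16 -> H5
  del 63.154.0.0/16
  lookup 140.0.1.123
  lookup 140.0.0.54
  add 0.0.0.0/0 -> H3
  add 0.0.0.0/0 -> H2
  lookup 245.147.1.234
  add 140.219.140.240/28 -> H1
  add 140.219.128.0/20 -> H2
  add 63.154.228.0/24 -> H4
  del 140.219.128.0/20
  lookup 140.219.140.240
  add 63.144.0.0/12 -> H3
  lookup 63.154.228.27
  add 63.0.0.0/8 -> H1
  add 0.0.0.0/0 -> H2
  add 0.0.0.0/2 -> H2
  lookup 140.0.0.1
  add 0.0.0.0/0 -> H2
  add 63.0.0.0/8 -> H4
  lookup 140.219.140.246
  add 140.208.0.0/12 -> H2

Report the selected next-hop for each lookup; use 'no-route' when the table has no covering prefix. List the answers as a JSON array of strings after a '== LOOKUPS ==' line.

Apply in order:
  add 140.219.140.255/32 -> H4 at depth 32
  add 63.154.228.0/28 -> H3 at depth 28
  - 140.219.140.255/32 clear@32
  - 63.154.228.0/28 clear@28
  add 140.0.0.0/7 -> H3 at depth 7
  add 63.154.0.0/16 -> H5 at depth 16
  add 63.154.0.0/16 -> H5 at depth 16
  - 63.154.0.0/16 clear@16
  Q 140.0.1.123: descend 10001100 ; hops seen [H3] ; pick H3
  Q 140.0.0.54: descend 10001100 ; hops seen [H3] ; pick H3
  add 0.0.0.0/0 -> H3 at depth 0
  add 0.0.0.0/0 -> H2 at depth 0
  Q 245.147.1.234: descend 1 ; hops seen [H2] ; pick H2
  add 140.219.140.240/28 -> H1 at depth 28
  add 140.219.128.0/20 -> H2 at depth 20
  add 63.154.228.0/24 -> H4 at depth 24
  - 140.219.128.0/20 clear@20
  Q 140.219.140.240: descend 1000110011011011100011001111 ; hops seen [H2,H3,H1] ; pick H1
  add 63.144.0.0/12 -> H3 at depth 12
  Q 63.154.228.27: descend 001111111001101011100100000 ; hops seen [H2,H3,H4] ; pick H4
  add 63.0.0.0/8 -> H1 at depth 8
  add 0.0.0.0/0 -> H2 at depth 0
  add 0.0.0.0/2 -> H2 at depth 2
  Q 140.0.0.1: descend 10001100 ; hops seen [H2,H3] ; pick H3
  add 0.0.0.0/0 -> H2 at depth 0
  add 63.0.0.0/8 -> H4 at depth 8
  Q 140.219.140.246: descend 1000110011011011100011001111 ; hops seen [H2,H3,H1] ; pick H1
  add 140.208.0.0/12 -> H2 at depth 12

== LOOKUPS ==
["H3","H3","H2","H1","H4","H3","H1"]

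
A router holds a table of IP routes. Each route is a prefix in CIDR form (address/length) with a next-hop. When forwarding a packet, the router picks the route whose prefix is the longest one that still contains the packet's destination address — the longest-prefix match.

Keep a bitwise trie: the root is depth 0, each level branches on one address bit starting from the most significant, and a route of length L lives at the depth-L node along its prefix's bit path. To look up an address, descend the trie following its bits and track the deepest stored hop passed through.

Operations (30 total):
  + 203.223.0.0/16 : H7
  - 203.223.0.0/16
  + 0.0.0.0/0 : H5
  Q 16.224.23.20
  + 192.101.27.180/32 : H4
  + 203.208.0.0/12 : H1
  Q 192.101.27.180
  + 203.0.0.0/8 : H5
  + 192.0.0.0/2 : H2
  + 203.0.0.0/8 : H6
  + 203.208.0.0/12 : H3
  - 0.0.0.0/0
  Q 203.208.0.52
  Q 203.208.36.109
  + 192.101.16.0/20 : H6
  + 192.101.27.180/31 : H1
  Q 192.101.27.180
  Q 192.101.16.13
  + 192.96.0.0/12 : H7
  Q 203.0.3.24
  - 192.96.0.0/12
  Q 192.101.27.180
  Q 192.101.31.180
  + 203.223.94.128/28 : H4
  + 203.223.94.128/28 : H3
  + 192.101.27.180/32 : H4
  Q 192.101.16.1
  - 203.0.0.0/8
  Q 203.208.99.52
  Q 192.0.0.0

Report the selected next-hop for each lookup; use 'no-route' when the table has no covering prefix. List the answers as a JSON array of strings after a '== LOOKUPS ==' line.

Process each operation:
  add 203.223.0.0/16 -> H7 at depth 16
  - 203.223.0.0/16 clear@16
  add 0.0.0.0/0 -> H5 at depth 0
  lookup 16.224.23.20: bits ε walk d0:H5 -> H5
  add 192.101.27.180/32 -> H4 at depth 32
  add 203.208.0.0/12 -> H1 at depth 12
  lookup 192.101.27.180: bits 11000000011001010001101110110100 walk d0:H5→d1:-→d2:-→d3:-→d4:-→d5:-→d6:-→d7:-→d8:-→d9:-→d10:-→d11:-→d12:-→d13:-→d14:-→d15:-→d16:-→d17:-→d18:-→d19:-→d20:-→d21:-→d22:-→d23:-→d24:-→d25:-→d26:-→d27:-→d28:-→d29:-→d30:-→d31:-→d32:H4 -> H4
  add 203.0.0.0/8 -> H5 at depth 8
  add 192.0.0.0/2 -> H2 at depth 2
  add 203.0.0.0/8 -> H6 at depth 8
  add 203.208.0.0/12 -> H3 at depth 12
  - 0.0.0.0/0 clear@0
  lookup 203.208.0.52: bits 110010111101 walk d0:-→d1:-→d2:H2→d3:-→d4:-→d5:-→d6:-→d7:-→d8:H6→d9:-→d10:-→d11:-→d12:H3 -> H3
  lookup 203.208.36.109: bits 110010111101 walk d0:-→d1:-→d2:H2→d3:-→d4:-→d5:-→d6:-→d7:-→d8:H6→d9:-→d10:-→d11:-→d12:H3 -> H3
  add 192.101.16.0/20 -> H6 at depth 20
  add 192.101.27.180/31 -> H1 at depth 31
  lookup 192.101.27.180: bits 11000000011001010001101110110100 walk d0:-→d1:-→d2:H2→d3:-→d4:-→d5:-→d6:-→d7:-→d8:-→d9:-→d10:-→d11:-→d12:-→d13:-→d14:-→d15:-→d16:-→d17:-→d18:-→d19:-→d20:H6→d21:-→d22:-→d23:-→d24:-→d25:-→d26:-→d27:-→d28:-→d29:-→d30:-→d31:H1→d32:H4 -> H4
  lookup 192.101.16.13: bits 11000000011001010001 walk d0:-→d1:-→d2:H2→d3:-→d4:-→d5:-→d6:-→d7:-→d8:-→d9:-→d10:-→d11:-→d12:-→d13:-→d14:-→d15:-→d16:-→d17:-→d18:-→d19:-→d20:H6 -> H6
  add 192.96.0.0/12 -> H7 at depth 12
  lookup 203.0.3.24: bits 11001011 walk d0:-→d1:-→d2:H2→d3:-→d4:-→d5:-→d6:-→d7:-→d8:H6 -> H6
  - 192.96.0.0/12 clear@12
  lookup 192.101.27.180: bits 11000000011001010001101110110100 walk d0:-→d1:-→d2:H2→d3:-→d4:-→d5:-→d6:-→d7:-→d8:-→d9:-→d10:-→d11:-→d12:-→d13:-→d14:-→d15:-→d16:-→d17:-→d18:-→d19:-→d20:H6→d21:-→d22:-→d23:-→d24:-→d25:-→d26:-→d27:-→d28:-→d29:-→d30:-→d31:H1→d32:H4 -> H4
  lookup 192.101.31.180: bits 110000000110010100011 walk d0:-→d1:-→d2:H2→d3:-→d4:-→d5:-→d6:-→d7:-→d8:-→d9:-→d10:-→d11:-→d12:-→d13:-→d14:-→d15:-→d16:-→d17:-→d18:-→d19:-→d20:H6→d21:- -> H6
  add 203.223.94.128/28 -> H4 at depth 28
  add 203.223.94.128/28 -> H3 at depth 28
  add 192.101.27.180/32 -> H4 at depth 32
  lookup 192.101.16.1: bits 11000000011001010001 walk d0:-→d1:-→d2:H2→d3:-→d4:-→d5:-→d6:-→d7:-→d8:-→d9:-→d10:-→d11:-→d12:-→d13:-→d14:-→d15:-→d16:-→d17:-→d18:-→d19:-→d20:H6 -> H6
  - 203.0.0.0/8 clear@8
  lookup 203.208.99.52: bits 110010111101 walk d0:-→d1:-→d2:H2→d3:-→d4:-→d5:-→d6:-→d7:-→d8:-→d9:-→d10:-→d11:-→d12:H3 -> H3
  lookup 192.0.0.0: bits 110000000 walk d0:-→d1:-→d2:H2→d3:-→d4:-→d5:-→d6:-→d7:-→d8:-→d9:- -> H2

== LOOKUPS ==
["H5","H4","H3","H3","H4","H6","H6","H4","H6","H6","H3","H2"]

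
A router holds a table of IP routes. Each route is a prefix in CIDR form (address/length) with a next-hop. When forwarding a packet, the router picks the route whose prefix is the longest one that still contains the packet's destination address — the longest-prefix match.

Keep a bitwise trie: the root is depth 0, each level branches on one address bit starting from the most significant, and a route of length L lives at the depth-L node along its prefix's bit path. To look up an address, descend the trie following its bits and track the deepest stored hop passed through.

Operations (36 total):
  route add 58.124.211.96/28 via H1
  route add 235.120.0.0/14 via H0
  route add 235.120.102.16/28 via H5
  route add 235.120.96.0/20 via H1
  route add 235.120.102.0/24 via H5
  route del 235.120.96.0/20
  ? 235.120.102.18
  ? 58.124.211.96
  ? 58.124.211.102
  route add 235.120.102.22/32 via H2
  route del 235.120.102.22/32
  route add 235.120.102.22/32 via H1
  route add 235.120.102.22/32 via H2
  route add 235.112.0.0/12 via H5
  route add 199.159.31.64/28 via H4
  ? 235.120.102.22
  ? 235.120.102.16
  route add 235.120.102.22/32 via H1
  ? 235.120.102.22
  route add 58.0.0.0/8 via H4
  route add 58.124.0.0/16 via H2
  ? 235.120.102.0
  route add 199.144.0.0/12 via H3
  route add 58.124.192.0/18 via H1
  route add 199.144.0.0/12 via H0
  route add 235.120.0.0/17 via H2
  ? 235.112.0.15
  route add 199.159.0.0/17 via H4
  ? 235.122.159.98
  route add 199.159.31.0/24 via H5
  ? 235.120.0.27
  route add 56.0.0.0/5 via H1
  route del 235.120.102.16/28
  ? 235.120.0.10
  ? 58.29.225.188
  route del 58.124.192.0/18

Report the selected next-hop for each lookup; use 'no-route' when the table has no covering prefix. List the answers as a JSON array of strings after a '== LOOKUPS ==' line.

Apply in order:
  add 58.124.211.96/28 -> H1 at depth 28
  add 235.120.0.0/14 -> H0 at depth 14
  add 235.120.102.16/28 -> H5 at depth 28
  add 235.120.96.0/20 -> H1 at depth 20
  add 235.120.102.0/24 -> H5 at depth 24
  del 235.120.96.0/20 (clear depth 20)
  Q 235.120.102.18: descend 1110101101111000011001100001 ; hops seen [H0,H5,H5] ; pick H5
  Q 58.124.211.96: descend 0011101001111100110100110110 ; hops seen [H1] ; pick H1
  Q 58.124.211.102: descend 0011101001111100110100110110 ; hops seen [H1] ; pick H1
  add 235.120.102.22/32 -> H2 at depth 32
  del 235.120.102.22/32 (clear depth 32)
  add 235.120.102.22/32 -> H1 at depth 32
  add 235.120.102.22/32 -> H2 at depth 32
  add 235.112.0.0/12 -> H5 at depth 12
  add 199.159.31.64/28 -> H4 at depth 28
  Q 235.120.102.22: descend 11101011011110000110011000010110 ; hops seen [H5,H0,H5,H5,H2] ; pick H2
  Q 235.120.102.16: descend 11101011011110000110011000010 ; hops seen [H5,H0,H5,H5] ; pick H5
  add 235.120.102.22/32 -> H1 at depth 32
  Q 235.120.102.22: descend 11101011011110000110011000010110 ; hops seen [H5,H0,H5,H5,H1] ; pick H1
  add 58.0.0.0/8 -> H4 at depth 8
  add 58.124.0.0/16 -> H2 at depth 16
  Q 235.120.102.0: descend 111010110111100001100110000 ; hops seen [H5,H0,H5] ; pick H5
  add 199.144.0.0/12 -> H3 at depth 12
  add 58.124.192.0/18 -> H1 at depth 18
  add 199.144.0.0/12 -> H0 at depth 12
  add 235.120.0.0/17 -> H2 at depth 17
  Q 235.112.0.15: descend 111010110111 ; hops seen [H5] ; pick H5
  add 199.159.0.0/17 -> H4 at depth 17
  Q 235.122.159.98: descend 11101011011110 ; hops seen [H5,H0] ; pick H0
  add 199.159.31.0/24 -> H5 at depth 24
  Q 235.120.0.27: descend 11101011011110000 ; hops seen [H5,H0,H2] ; pick H2
  add 56.0.0.0/5 -> H1 at depth 5
  del 235.120.102.16/28 (clear depth 28)
  Q 235.120.0.10: descend 11101011011110000 ; hops seen [H5,H0,H2] ; pick H2
  Q 58.29.225.188: descend 001110100 ; hops seen [H1,H4] ; pick H4
  del 58.124.192.0/18 (clear depth 18)

== LOOKUPS ==
["H5","H1","H1","H2","H5","H1","H5","H5","H0","H2","H2","H4"]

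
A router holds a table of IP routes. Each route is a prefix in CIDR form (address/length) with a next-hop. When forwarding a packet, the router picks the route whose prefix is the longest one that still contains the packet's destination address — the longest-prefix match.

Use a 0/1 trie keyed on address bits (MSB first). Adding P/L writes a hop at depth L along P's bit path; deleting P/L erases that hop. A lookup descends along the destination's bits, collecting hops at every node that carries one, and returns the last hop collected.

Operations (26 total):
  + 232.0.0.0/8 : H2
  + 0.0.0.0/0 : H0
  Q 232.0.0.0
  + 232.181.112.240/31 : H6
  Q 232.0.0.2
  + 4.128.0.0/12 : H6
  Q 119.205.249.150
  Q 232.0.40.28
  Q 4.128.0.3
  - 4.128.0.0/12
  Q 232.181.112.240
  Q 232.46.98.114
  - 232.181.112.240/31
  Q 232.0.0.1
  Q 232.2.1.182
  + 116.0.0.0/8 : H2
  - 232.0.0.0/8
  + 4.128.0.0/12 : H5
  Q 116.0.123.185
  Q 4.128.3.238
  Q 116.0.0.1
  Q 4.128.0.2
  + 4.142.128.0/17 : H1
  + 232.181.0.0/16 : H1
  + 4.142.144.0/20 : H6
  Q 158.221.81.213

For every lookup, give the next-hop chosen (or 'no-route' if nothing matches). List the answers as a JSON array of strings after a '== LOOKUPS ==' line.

Trace:
  add 232.0.0.0/8 -> H2 at depth 8
  add 0.0.0.0/0 -> H0 at depth 0
  ? 232.0.0.0  path d0:H0→d1:-→d2:-→d3:-→d4:-→d5:-→d6:-→d7:-→d8:H2  best=H2
  add 232.181.112.240/31 -> H6 at depth 31
  ? 232.0.0.2  path d0:H0→d1:-→d2:-→d3:-→d4:-→d5:-→d6:-→d7:-→d8:H2  best=H2
  add 4.128.0.0/12 -> H6 at depth 12
  ? 119.205.249.150  path d0:H0→d1:-  best=H0
  ? 232.0.40.28  path d0:H0→d1:-→d2:-→d3:-→d4:-→d5:-→d6:-→d7:-→d8:H2  best=H2
  ? 4.128.0.3  path d0:H0→d1:-→d2:-→d3:-→d4:-→d5:-→d6:-→d7:-→d8:-→d9:-→d10:-→d11:-→d12:H6  best=H6
  - 4.128.0.0/12 clear@12
  ? 232.181.112.240  path d0:H0→d1:-→d2:-→d3:-→d4:-→d5:-→d6:-→d7:-→d8:H2→d9:-→d10:-→d11:-→d12:-→d13:-→d14:-→d15:-→d16:-→d17:-→d18:-→d19:-→d20:-→d21:-→d22:-→d23:-→d24:-→d25:-→d26:-→d27:-→d28:-→d29:-→d30:-→d31:H6  best=H6
  ? 232.46.98.114  path d0:H0→d1:-→d2:-→d3:-→d4:-→d5:-→d6:-→d7:-→d8:H2  best=H2
  - 232.181.112.240/31 clear@31
  ? 232.0.0.1  path d0:H0→d1:-→d2:-→d3:-→d4:-→d5:-→d6:-→d7:-→d8:H2  best=H2
  ? 232.2.1.182  path d0:H0→d1:-→d2:-→d3:-→d4:-→d5:-→d6:-→d7:-→d8:H2  best=H2
  add 116.0.0.0/8 -> H2 at depth 8
  - 232.0.0.0/8 clear@8
  add 4.128.0.0/12 -> H5 at depth 12
  ? 116.0.123.185  path d0:H0→d1:-→d2:-→d3:-→d4:-→d5:-→d6:-→d7:-→d8:H2  best=H2
  ? 4.128.3.238  path d0:H0→d1:-→d2:-→d3:-→d4:-→d5:-→d6:-→d7:-→d8:-→d9:-→d10:-→d11:-→d12:H5  best=H5
  ? 116.0.0.1  path d0:H0→d1:-→d2:-→d3:-→d4:-→d5:-→d6:-→d7:-→d8:H2  best=H2
  ? 4.128.0.2  path d0:H0→d1:-→d2:-→d3:-→d4:-→d5:-→d6:-→d7:-→d8:-→d9:-→d10:-→d11:-→d12:H5  best=H5
  add 4.142.128.0/17 -> H1 at depth 17
  add 232.181.0.0/16 -> H1 at depth 16
  add 4.142.144.0/20 -> H6 at depth 20
  ? 158.221.81.213  path d0:H0→d1:-  best=H0

== LOOKUPS ==
["H2","H2","H0","H2","H6","H6","H2","H2","H2","H2","H5","H2","H5","H0"]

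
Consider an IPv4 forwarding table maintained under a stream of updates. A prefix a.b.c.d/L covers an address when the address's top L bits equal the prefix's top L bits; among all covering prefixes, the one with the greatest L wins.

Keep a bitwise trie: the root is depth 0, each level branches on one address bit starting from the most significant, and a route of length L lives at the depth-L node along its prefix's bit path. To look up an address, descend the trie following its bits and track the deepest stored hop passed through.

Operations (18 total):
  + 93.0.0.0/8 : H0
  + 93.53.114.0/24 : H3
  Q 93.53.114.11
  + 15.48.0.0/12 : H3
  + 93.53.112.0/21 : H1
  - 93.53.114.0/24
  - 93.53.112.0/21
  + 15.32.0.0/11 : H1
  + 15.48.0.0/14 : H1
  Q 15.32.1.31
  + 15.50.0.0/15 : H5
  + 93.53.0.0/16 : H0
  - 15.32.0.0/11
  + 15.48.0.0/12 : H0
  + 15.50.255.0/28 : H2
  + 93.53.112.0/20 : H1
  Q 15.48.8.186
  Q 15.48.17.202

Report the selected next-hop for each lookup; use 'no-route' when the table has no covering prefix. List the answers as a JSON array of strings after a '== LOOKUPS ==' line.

Trace:
  + 93.0.0.0/8 (H0) depth=8
  + 93.53.114.0/24 (H3) depth=24
  ? 93.53.114.11  path d0:-→d1:-→d2:-→d3:-→d4:-→d5:-→d6:-→d7:-→d8:H0→d9:-→d10:-→d11:-→d12:-→d13:-→d14:-→d15:-→d16:-→d17:-→d18:-→d19:-→d20:-→d21:-→d22:-→d23:-→d24:H3  best=H3
  + 15.48.0.0/12 (H3) depth=12
  + 93.53.112.0/21 (H1) depth=21
  - 93.53.114.0/24 clear@24
  - 93.53.112.0/21 clear@21
  + 15.32.0.0/11 (H1) depth=11
  + 15.48.0.0/14 (H1) depth=14
  ? 15.32.1.31  path d0:-→d1:-→d2:-→d3:-→d4:-→d5:-→d6:-→d7:-→d8:-→d9:-→d10:-→d11:H1  best=H1
  + 15.50.0.0/15 (H5) depth=15
  + 93.53.0.0/16 (H0) depth=16
  - 15.32.0.0/11 clear@11
  + 15.48.0.0/12 (H0) depth=12
  + 15.50.255.0/28 (H2) depth=28
  + 93.53.112.0/20 (H1) depth=20
  ? 15.48.8.186  path d0:-→d1:-→d2:-→d3:-→d4:-→d5:-→d6:-→d7:-→d8:-→d9:-→d10:-→d11:-→d12:H0→d13:-→d14:H1  best=H1
  ? 15.48.17.202  path d0:-→d1:-→d2:-→d3:-→d4:-→d5:-→d6:-→d7:-→d8:-→d9:-→d10:-→d11:-→d12:H0→d13:-→d14:H1  best=H1

== LOOKUPS ==
["H3","H1","H1","H1"]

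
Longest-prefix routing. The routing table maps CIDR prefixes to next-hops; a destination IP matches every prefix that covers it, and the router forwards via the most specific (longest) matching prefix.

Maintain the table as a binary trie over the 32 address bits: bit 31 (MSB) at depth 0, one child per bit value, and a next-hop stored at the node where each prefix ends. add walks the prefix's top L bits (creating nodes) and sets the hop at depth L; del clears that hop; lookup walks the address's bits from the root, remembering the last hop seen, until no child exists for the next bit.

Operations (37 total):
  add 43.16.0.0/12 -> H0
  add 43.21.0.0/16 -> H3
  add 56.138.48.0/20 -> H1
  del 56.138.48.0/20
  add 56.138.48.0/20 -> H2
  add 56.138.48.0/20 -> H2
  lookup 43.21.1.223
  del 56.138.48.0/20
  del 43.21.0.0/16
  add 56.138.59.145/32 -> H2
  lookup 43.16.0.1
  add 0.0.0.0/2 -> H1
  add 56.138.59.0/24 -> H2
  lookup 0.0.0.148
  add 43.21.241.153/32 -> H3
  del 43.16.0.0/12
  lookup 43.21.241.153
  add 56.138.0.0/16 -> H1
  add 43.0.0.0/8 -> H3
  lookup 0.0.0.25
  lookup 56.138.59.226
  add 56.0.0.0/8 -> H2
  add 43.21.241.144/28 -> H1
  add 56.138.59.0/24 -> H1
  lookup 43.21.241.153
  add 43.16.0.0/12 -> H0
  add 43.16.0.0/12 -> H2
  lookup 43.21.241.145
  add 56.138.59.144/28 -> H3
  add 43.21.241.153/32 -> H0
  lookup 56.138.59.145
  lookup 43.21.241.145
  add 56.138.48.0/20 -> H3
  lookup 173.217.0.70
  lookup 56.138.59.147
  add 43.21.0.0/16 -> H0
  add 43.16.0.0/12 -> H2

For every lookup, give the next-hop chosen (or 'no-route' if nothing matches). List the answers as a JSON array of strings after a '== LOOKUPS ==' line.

Trace:
  + 43.16.0.0/12 (H0) depth=12
  + 43.21.0.0/16 (H3) depth=16
  + 56.138.48.0/20 (H1) depth=20
  - 56.138.48.0/20 clear@20
  + 56.138.48.0/20 (H2) depth=20
  + 56.138.48.0/20 (H2) depth=20
  Q 43.21.1.223: descend 0010101100010101 ; hops seen [H0,H3] ; pick H3
  - 56.138.48.0/20 clear@20
  - 43.21.0.0/16 clear@16
  + 56.138.59.145/32 (H2) depth=32
  Q 43.16.0.1: descend 0010101100010 ; hops seen [H0] ; pick H0
  + 0.0.0.0/2 (H1) depth=2
  + 56.138.59.0/24 (H2) depth=24
  Q 0.0.0.148: descend 00 ; hops seen [H1] ; pick H1
  + 43.21.241.153/32 (H3) depth=32
  - 43.16.0.0/12 clear@12
  Q 43.21.241.153: descend 00101011000101011111000110011001 ; hops seen [H1,H3] ; pick H3
  + 56.138.0.0/16 (H1) depth=16
  + 43.0.0.0/8 (H3) depth=8
  Q 0.0.0.25: descend 00 ; hops seen [H1] ; pick H1
  Q 56.138.59.226: descend 0011100010001010001110111 ; hops seen [H1,H1,H2] ; pick H2
  + 56.0.0.0/8 (H2) depth=8
  + 43.21.241.144/28 (H1) depth=28
  + 56.138.59.0/24 (H1) depth=24
  Q 43.21.241.153: descend 00101011000101011111000110011001 ; hops seen [H1,H3,H1,H3] ; pick H3
  + 43.16.0.0/12 (H0) depth=12
  + 43.16.0.0/12 (H2) depth=12
  Q 43.21.241.145: descend 0010101100010101111100011001 ; hops seen [H1,H3,H2,H1] ; pick H1
  + 56.138.59.144/28 (H3) depth=28
  + 43.21.241.153/32 (H0) depth=32
  Q 56.138.59.145: descend 00111000100010100011101110010001 ; hops seen [H1,H2,H1,H1,H3,H2] ; pick H2
  Q 43.21.241.145: descend 0010101100010101111100011001 ; hops seen [H1,H3,H2,H1] ; pick H1
  + 56.138.48.0/20 (H3) depth=20
  Q 173.217.0.70: descend ε ; hops seen [∅] ; pick no-route
  Q 56.138.59.147: descend 001110001000101000111011100100 ; hops seen [H1,H2,H1,H3,H1,H3] ; pick H3
  + 43.21.0.0/16 (H0) depth=16
  + 43.16.0.0/12 (H2) depth=12

== LOOKUPS ==
["H3","H0","H1","H3","H1","H2","H3","H1","H2","H1","no-route","H3"]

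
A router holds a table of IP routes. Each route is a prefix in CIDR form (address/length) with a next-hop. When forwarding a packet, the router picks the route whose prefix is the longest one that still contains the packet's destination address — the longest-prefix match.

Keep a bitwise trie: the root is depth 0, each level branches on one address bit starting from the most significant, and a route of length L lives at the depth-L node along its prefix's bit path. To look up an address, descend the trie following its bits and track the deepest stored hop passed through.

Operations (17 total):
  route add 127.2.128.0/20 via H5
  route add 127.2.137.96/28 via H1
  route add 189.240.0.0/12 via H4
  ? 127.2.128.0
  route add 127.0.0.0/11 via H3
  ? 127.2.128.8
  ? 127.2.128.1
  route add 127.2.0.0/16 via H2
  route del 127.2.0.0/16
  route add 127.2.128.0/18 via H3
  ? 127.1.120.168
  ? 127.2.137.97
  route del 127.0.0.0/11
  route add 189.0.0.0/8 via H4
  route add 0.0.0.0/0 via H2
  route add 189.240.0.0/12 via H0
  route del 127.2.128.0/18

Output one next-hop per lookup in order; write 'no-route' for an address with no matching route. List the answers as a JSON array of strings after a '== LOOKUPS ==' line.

Trace:
  + 127.2.128.0/20 (H5) depth=20
  + 127.2.137.96/28 (H1) depth=28
  + 189.240.0.0/12 (H4) depth=12
  ? 127.2.128.0  path d0:-→d1:-→d2:-→d3:-→d4:-→d5:-→d6:-→d7:-→d8:-→d9:-→d10:-→d11:-→d12:-→d13:-→d14:-→d15:-→d16:-→d17:-→d18:-→d19:-→d20:H5  best=H5
  + 127.0.0.0/11 (H3) depth=11
  ? 127.2.128.8  path d0:-→d1:-→d2:-→d3:-→d4:-→d5:-→d6:-→d7:-→d8:-→d9:-→d10:-→d11:H3→d12:-→d13:-→d14:-→d15:-→d16:-→d17:-→d18:-→d19:-→d20:H5  best=H5
  ? 127.2.128.1  path d0:-→d1:-→d2:-→d3:-→d4:-→d5:-→d6:-→d7:-→d8:-→d9:-→d10:-→d11:H3→d12:-→d13:-→d14:-→d15:-→d16:-→d17:-→d18:-→d19:-→d20:H5  best=H5
  + 127.2.0.0/16 (H2) depth=16
  - 127.2.0.0/16 clear@16
  + 127.2.128.0/18 (H3) depth=18
  ? 127.1.120.168  path d0:-→d1:-→d2:-→d3:-→d4:-→d5:-→d6:-→d7:-→d8:-→d9:-→d10:-→d11:H3→d12:-→d13:-→d14:-  best=H3
  ? 127.2.137.97  path d0:-→d1:-→d2:-→d3:-→d4:-→d5:-→d6:-→d7:-→d8:-→d9:-→d10:-→d11:H3→d12:-→d13:-→d14:-→d15:-→d16:-→d17:-→d18:H3→d19:-→d20:H5→d21:-→d22:-→d23:-→d24:-→d25:-→d26:-→d27:-→d28:H1  best=H1
  - 127.0.0.0/11 clear@11
  + 189.0.0.0/8 (H4) depth=8
  + 0.0.0.0/0 (H2) depth=0
  + 189.240.0.0/12 (H0) depth=12
  - 127.2.128.0/18 clear@18

== LOOKUPS ==
["H5","H5","H5","H3","H1"]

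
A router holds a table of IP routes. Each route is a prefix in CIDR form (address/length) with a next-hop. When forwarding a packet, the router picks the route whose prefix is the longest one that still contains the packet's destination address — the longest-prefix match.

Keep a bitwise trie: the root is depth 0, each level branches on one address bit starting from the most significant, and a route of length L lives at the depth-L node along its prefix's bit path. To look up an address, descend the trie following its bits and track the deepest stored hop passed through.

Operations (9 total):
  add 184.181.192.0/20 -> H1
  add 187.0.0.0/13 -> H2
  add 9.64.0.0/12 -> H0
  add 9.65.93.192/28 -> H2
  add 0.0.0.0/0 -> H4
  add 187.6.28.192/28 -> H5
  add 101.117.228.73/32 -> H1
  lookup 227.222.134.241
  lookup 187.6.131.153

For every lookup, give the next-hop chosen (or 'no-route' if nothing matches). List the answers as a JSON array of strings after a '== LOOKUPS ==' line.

Trace:
  + 184.181.192.0/20 (H1) depth=20
  + 187.0.0.0/13 (H2) depth=13
  + 9.64.0.0/12 (H0) depth=12
  + 9.65.93.192/28 (H2) depth=28
  + 0.0.0.0/0 (H4) depth=0
  + 187.6.28.192/28 (H5) depth=28
  + 101.117.228.73/32 (H1) depth=32
  Q 227.222.134.241: descend 1 ; hops seen [H4] ; pick H4
  Q 187.6.131.153: descend 1011101100000110 ; hops seen [H4,H2] ; pick H2

== LOOKUPS ==
["H4","H2"]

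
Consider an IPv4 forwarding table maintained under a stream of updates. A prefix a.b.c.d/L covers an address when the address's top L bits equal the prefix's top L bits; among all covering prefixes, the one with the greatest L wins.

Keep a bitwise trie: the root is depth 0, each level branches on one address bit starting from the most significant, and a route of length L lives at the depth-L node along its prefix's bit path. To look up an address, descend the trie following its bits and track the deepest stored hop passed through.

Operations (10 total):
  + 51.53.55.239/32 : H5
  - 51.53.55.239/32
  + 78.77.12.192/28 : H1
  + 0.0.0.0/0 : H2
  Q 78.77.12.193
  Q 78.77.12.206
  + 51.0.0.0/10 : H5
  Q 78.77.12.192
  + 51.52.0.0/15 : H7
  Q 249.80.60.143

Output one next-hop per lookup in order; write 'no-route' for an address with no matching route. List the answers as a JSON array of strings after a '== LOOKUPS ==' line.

Process each operation:
  + 51.53.55.239/32 (H5) depth=32
  del 51.53.55.239/32 (clear depth 32)
  + 78.77.12.192/28 (H1) depth=28
  + 0.0.0.0/0 (H2) depth=0
  Q 78.77.12.193: descend 0100111001001101000011001100 ; hops seen [H2,H1] ; pick H1
  Q 78.77.12.206: descend 0100111001001101000011001100 ; hops seen [H2,H1] ; pick H1
  + 51.0.0.0/10 (H5) depth=10
  Q 78.77.12.192: descend 0100111001001101000011001100 ; hops seen [H2,H1] ; pick H1
  + 51.52.0.0/15 (H7) depth=15
  Q 249.80.60.143: descend ε ; hops seen [H2] ; pick H2

== LOOKUPS ==
["H1","H1","H1","H2"]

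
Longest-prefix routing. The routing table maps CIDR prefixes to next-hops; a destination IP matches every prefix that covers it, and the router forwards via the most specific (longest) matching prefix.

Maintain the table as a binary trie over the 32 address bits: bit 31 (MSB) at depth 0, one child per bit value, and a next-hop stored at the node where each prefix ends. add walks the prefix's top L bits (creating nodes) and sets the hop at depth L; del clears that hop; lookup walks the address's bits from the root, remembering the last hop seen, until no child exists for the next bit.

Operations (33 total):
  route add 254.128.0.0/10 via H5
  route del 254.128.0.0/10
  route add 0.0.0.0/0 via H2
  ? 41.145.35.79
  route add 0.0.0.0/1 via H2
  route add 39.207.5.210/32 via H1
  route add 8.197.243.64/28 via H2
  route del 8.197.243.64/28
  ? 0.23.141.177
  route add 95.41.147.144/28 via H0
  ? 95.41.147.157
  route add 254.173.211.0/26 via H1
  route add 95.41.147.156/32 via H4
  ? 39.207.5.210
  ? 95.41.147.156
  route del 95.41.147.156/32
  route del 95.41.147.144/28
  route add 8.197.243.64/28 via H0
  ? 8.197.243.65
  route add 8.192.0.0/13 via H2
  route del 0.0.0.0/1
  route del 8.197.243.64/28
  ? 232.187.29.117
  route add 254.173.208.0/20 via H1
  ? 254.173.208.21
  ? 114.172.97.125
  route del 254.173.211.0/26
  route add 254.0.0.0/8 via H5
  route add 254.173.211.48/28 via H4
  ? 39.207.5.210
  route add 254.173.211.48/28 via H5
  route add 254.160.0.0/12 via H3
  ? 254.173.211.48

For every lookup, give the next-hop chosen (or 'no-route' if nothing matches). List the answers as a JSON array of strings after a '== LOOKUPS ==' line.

Process each operation:
  add 254.128.0.0/10 -> H5 at depth 10
  - 254.128.0.0/10 clear@10
  add 0.0.0.0/0 -> H2 at depth 0
  lookup 41.145.35.79: bits ε walk d0:H2 -> H2
  add 0.0.0.0/1 -> H2 at depth 1
  add 39.207.5.210/32 -> H1 at depth 32
  add 8.197.243.64/28 -> H2 at depth 28
  - 8.197.243.64/28 clear@28
  lookup 0.23.141.177: bits 0000 walk d0:H2→d1:H2→d2:-→d3:-→d4:- -> H2
  add 95.41.147.144/28 -> H0 at depth 28
  lookup 95.41.147.157: bits 0101111100101001100100111001 walk d0:H2→d1:H2→d2:-→d3:-→d4:-→d5:-→d6:-→d7:-→d8:-→d9:-→d10:-→d11:-→d12:-→d13:-→d14:-→d15:-→d16:-→d17:-→d18:-→d19:-→d20:-→d21:-→d22:-→d23:-→d24:-→d25:-→d26:-→d27:-→d28:H0 -> H0
  add 254.173.211.0/26 -> H1 at depth 26
  add 95.41.147.156/32 -> H4 at depth 32
  lookup 39.207.5.210: bits 00100111110011110000010111010010 walk d0:H2→d1:H2→d2:-→d3:-→d4:-→d5:-→d6:-→d7:-→d8:-→d9:-→d10:-→d11:-→d12:-→d13:-→d14:-→d15:-→d16:-→d17:-→d18:-→d19:-→d20:-→d21:-→d22:-→d23:-→d24:-→d25:-→d26:-→d27:-→d28:-→d29:-→d30:-→d31:-→d32:H1 -> H1
  lookup 95.41.147.156: bits 01011111001010011001001110011100 walk d0:H2→d1:H2→d2:-→d3:-→d4:-→d5:-→d6:-→d7:-→d8:-→d9:-→d10:-→d11:-→d12:-→d13:-→d14:-→d15:-→d16:-→d17:-→d18:-→d19:-→d20:-→d21:-→d22:-→d23:-→d24:-→d25:-→d26:-→d27:-→d28:H0→d29:-→d30:-→d31:-→d32:H4 -> H4
  - 95.41.147.156/32 clear@32
  - 95.41.147.144/28 clear@28
  add 8.197.243.64/28 -> H0 at depth 28
  lookup 8.197.243.65: bits 0000100011000101111100110100 walk d0:H2→d1:H2→d2:-→d3:-→d4:-→d5:-→d6:-→d7:-→d8:-→d9:-→d10:-→d11:-→d12:-→d13:-→d14:-→d15:-→d16:-→d17:-→d18:-→d19:-→d20:-→d21:-→d22:-→d23:-→d24:-→d25:-→d26:-→d27:-→d28:H0 -> H0
  add 8.192.0.0/13 -> H2 at depth 13
  - 0.0.0.0/1 clear@1
  - 8.197.243.64/28 clear@28
  lookup 232.187.29.117: bits 111 walk d0:H2→d1:-→d2:-→d3:- -> H2
  add 254.173.208.0/20 -> H1 at depth 20
  lookup 254.173.208.21: bits 1111111010101101110100 walk d0:H2→d1:-→d2:-→d3:-→d4:-→d5:-→d6:-→d7:-→d8:-→d9:-→d10:-→d11:-→d12:-→d13:-→d14:-→d15:-→d16:-→d17:-→d18:-→d19:-→d20:H1→d21:-→d22:- -> H1
  lookup 114.172.97.125: bits 01 walk d0:H2→d1:-→d2:- -> H2
  - 254.173.211.0/26 clear@26
  add 254.0.0.0/8 -> H5 at depth 8
  add 254.173.211.48/28 -> H4 at depth 28
  lookup 39.207.5.210: bits 00100111110011110000010111010010 walk d0:H2→d1:-→d2:-→d3:-→d4:-→d5:-→d6:-→d7:-→d8:-→d9:-→d10:-→d11:-→d12:-→d13:-→d14:-→d15:-→d16:-→d17:-→d18:-→d19:-→d20:-→d21:-→d22:-→d23:-→d24:-→d25:-→d26:-→d27:-→d28:-→d29:-→d30:-→d31:-→d32:H1 -> H1
  add 254.173.211.48/28 -> H5 at depth 28
  add 254.160.0.0/12 -> H3 at depth 12
  lookup 254.173.211.48: bits 1111111010101101110100110011 walk d0:H2→d1:-→d2:-→d3:-→d4:-→d5:-→d6:-→d7:-→d8:H5→d9:-→d10:-→d11:-→d12:H3→d13:-→d14:-→d15:-→d16:-→d17:-→d18:-→d19:-→d20:H1→d21:-→d22:-→d23:-→d24:-→d25:-→d26:-→d27:-→d28:H5 -> H5

== LOOKUPS ==
["H2","H2","H0","H1","H4","H0","H2","H1","H2","H1","H5"]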